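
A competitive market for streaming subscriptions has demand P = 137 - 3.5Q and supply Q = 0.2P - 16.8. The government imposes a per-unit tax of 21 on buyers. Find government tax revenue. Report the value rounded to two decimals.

79.06

Rewriting supply in inverse form: P = 84 + 5Q.
Without the tax, 137 - 3.5Q = 84 + 5Q so Q* = 6.2353 and P* = 115.1765.
With the tax, buyers' net willingness to pay falls by 21: (137 - 21) - 3.5Q = 84 + 5Q, so Q_t = 3.7647. Buyers pay P_b = 123.8235; sellers receive P_s = P_b - 21 = 102.8235.
Revenue is the tax times quantity traded: 21 x 3.7647 = 79.0588.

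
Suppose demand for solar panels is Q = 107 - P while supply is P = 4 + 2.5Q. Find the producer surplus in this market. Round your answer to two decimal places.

Rewriting demand in inverse form: P = 107 - Q.
Set 107 - Q = 4 + 2.5Q, which gives 103 = 3.5Q, so Q* = 29.4286 and P* = 107 - (29.4286) = 77.5714.
The supply curve's price intercept is 4, so PS = (1/2)(Q*)(P* - 4) = (1/2)(29.4286)(73.5714) = 1082.551.

1082.55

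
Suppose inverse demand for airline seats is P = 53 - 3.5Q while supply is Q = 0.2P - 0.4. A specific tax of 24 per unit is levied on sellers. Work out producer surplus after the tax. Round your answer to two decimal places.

25.22

Rewriting supply in inverse form: P = 2 + 5Q.
Pre-tax equilibrium: 53 - 3.5Q = 2 + 5Q gives Q* = 6, P* = 32.
A tax on sellers shifts supply up by 24: 53 - 3.5Q = 2 + 5Q + 24, so Q_t = 3.1765. Buyers pay P_b = 41.8824; sellers receive P_s = P_b - 24 = 17.8824.
Producer surplus is the triangle above supply below P_s: (1/2)(3.1765)(17.8824 - 2) = 25.2249.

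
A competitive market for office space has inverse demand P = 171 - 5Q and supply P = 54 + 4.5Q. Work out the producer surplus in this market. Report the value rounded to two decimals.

341.28

Equilibrium: 171 - 5Q = 54 + 4.5Q, so Q* = 12.3158 and P* = 109.4211.
Producer surplus is the triangle above supply below P*: (1/2)(12.3158)(109.4211 - 54) = (1/2)(12.3158)(55.4211) = 341.277.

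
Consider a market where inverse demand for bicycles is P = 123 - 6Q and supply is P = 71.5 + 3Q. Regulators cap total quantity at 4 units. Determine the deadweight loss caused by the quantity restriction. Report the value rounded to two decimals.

13.35

Without the quota, 123 - 6Q = 71.5 + 3Q gives Q* = 5.7222.
At Q = 4 the demand price is 123 - 6(4) = 99 and the supply price is 71.5 + 3(4) = 83.5.
Deadweight loss is the triangle between the curves from 4 to 5.7222: (1/2)(99 - 83.5)(5.7222 - 4) = 13.3472.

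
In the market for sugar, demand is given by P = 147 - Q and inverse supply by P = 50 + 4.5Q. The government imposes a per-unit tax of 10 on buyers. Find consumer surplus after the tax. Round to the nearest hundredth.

Pre-tax equilibrium: 147 - Q = 50 + 4.5Q gives Q* = 17.6364, P* = 129.3636.
A tax on buyers shifts demand down by 10: (147 - 10) - Q = 50 + 4.5Q, so Q_t = 15.8182. Buyers pay P_b = 131.1818; sellers receive P_s = P_b - 10 = 121.1818.
CS = (1/2)(Q_t)(147 - P_b) = (1/2)(15.8182)(15.8182) = 125.1074.

125.11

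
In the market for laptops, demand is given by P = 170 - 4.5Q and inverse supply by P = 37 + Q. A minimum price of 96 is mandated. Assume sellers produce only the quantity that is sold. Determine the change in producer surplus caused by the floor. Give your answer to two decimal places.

542.63

Free-market equilibrium: 170 - 4.5Q = 37 + Q gives Q* = 24.1818, P* = 61.1818.
At the floor price 96, quantity demanded is (170 - 96)/4.5 = 16.4444; demand is the short side, so Q = 16.4444 trades at P = 96.
PS goes from (1/2)(24.1818)(24.1818) = 292.3802 to 835.0123 (computed as (96 - 37)(16.4444) - (1/2)(1)(16.4444)^2), a change of 542.6322.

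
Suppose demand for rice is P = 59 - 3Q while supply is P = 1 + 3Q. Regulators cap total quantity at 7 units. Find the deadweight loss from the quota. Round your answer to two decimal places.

Unrestricted equilibrium: Q* = (59 - 1)/(3 + 3) = 9.6667.
At Q = 7 the demand price is 59 - 3(7) = 38 and the supply price is 1 + 3(7) = 22.
DWL = (1/2)(gap between curves at 7) x (Q* - 7) = (1/2)(16)(2.6667) = 21.3333.

21.33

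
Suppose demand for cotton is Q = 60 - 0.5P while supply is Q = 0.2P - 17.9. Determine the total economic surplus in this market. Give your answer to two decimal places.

66.45

Rewriting demand in inverse form: P = 120 - 2Q.
Rewriting supply in inverse form: P = 89.5 + 5Q.
Setting demand equal to supply, 30.5 = 7Q, so Q* = 4.3571 and P* = 111.2857.
CS = (1/2)(4.3571)(8.7143) = 18.9847 and PS = (1/2)(4.3571)(21.7857) = 47.4617, so total surplus = 66.4464.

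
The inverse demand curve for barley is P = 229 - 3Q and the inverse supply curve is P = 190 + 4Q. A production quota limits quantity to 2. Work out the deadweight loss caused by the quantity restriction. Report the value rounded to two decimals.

44.64

Without the quota, 229 - 3Q = 190 + 4Q gives Q* = 5.5714.
At Q = 2 the demand price is 229 - 3(2) = 223 and the supply price is 190 + 4(2) = 198.
Deadweight loss is the triangle between the curves from 2 to 5.5714: (1/2)(223 - 198)(5.5714 - 2) = 44.6429.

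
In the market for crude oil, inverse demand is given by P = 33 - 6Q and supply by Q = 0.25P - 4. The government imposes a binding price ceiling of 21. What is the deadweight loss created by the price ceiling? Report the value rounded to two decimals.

Rewriting supply in inverse form: P = 16 + 4Q.
Without the control, 33 - 6Q = 16 + 4Q so Q* = 1.7 and P* = 22.8.
At P = 21, sellers supply (21 - 16)/4 = 1.25 while buyers want more, so the quantity traded is 1.25 at price 21.
The lost-trades triangle has base Q* - 1.25 = 0.45 and height equal to the gap between the curves at Q = 1.25, which is 25.5 - 21 = 4.5. DWL = (1/2)(0.45)(4.5) = 1.0125.

1.01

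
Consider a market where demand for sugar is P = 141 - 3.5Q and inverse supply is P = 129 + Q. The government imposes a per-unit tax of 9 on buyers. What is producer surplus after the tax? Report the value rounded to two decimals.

Pre-tax equilibrium: 141 - 3.5Q = 129 + Q gives Q* = 2.6667, P* = 131.6667.
With the tax, buyers' net willingness to pay falls by 9: (141 - 9) - 3.5Q = 129 + Q, so Q_t = 0.6667. Buyers pay P_b = 138.6667; sellers receive P_s = P_b - 9 = 129.6667.
Producer surplus is the triangle above supply below P_s: (1/2)(0.6667)(129.6667 - 129) = 0.2222.

0.22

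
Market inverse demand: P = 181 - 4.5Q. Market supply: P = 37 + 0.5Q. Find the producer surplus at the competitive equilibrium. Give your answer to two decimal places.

Setting demand equal to supply, 144 = 5Q, so Q* = 28.8 and P* = 51.4.
The supply curve's price intercept is 37, so PS = (1/2)(Q*)(P* - 37) = (1/2)(28.8)(14.4) = 207.36.

207.36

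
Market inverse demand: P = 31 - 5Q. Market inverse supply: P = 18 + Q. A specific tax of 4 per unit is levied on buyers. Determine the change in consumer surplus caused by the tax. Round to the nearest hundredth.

Without the tax, 31 - 5Q = 18 + Q so Q* = 2.1667 and P* = 20.1667.
With the tax, buyers' net willingness to pay falls by 4: (31 - 4) - 5Q = 18 + Q, so Q_t = 1.5. Buyers pay P_b = 23.5; sellers receive P_s = P_b - 4 = 19.5.
Consumers lose the trapezoid between P* and P_b out to Q_t plus the triangle from Q_t to Q*: change in CS = 5.625 - 11.7361 = -6.1111.

-6.11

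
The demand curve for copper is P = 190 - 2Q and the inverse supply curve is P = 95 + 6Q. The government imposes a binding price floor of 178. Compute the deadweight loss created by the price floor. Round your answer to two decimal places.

Without the control, 190 - 2Q = 95 + 6Q so Q* = 11.875 and P* = 166.25.
At P = 178, buyers demand (190 - 178)/2 = 6 while sellers would supply more, so the quantity traded is 6 at price 178.
The lost-trades triangle has base Q* - 6 = 5.875 and height equal to the gap between the curves at Q = 6, which is 178 - 131 = 47. DWL = (1/2)(5.875)(47) = 138.0625.

138.06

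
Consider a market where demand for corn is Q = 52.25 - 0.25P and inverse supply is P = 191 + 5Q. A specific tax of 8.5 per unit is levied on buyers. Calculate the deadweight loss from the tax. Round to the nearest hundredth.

4.01

Rewriting demand in inverse form: P = 209 - 4Q.
Pre-tax equilibrium: 209 - 4Q = 191 + 5Q gives Q* = 2, P* = 201.
A tax on buyers shifts demand down by 8.5: (209 - 8.5) - 4Q = 191 + 5Q, so Q_t = 1.0556. Buyers pay P_b = 204.7778; sellers receive P_s = P_b - 8.5 = 196.2778.
Deadweight loss is the triangle between the curves from Q_t to Q*: (1/2)(2 - 1.0556)(8.5) = 4.0139.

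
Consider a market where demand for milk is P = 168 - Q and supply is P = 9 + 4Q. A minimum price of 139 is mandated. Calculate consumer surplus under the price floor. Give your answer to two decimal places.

Without the control, 168 - Q = 9 + 4Q so Q* = 31.8 and P* = 136.2.
At the floor price 139, quantity demanded is (168 - 139)/1 = 29; demand is the short side, so Q = 29 trades at P = 139.
CS is the triangle under demand above 139: (1/2)(29)(168 - 139) = 420.5.

420.50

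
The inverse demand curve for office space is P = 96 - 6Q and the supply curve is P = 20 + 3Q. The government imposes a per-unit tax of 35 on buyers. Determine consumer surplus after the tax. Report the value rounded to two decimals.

Pre-tax equilibrium: 96 - 6Q = 20 + 3Q gives Q* = 8.4444, P* = 45.3333.
A tax on buyers shifts demand down by 35: (96 - 35) - 6Q = 20 + 3Q, so Q_t = 4.5556. Buyers pay P_b = 68.6667; sellers receive P_s = P_b - 35 = 33.6667.
Consumer surplus is the triangle under demand above P_b: (1/2)(4.5556)(96 - 68.6667) = 62.2593.

62.26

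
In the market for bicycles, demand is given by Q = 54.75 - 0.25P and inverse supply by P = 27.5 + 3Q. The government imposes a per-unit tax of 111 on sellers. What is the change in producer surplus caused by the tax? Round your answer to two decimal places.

-924.24

Rewriting demand in inverse form: P = 219 - 4Q.
Without the tax, 219 - 4Q = 27.5 + 3Q so Q* = 27.3571 and P* = 109.5714.
A tax on sellers shifts supply up by 111: 219 - 4Q = 27.5 + 3Q + 111, so Q_t = 11.5. Buyers pay P_b = 173; sellers receive P_s = P_b - 111 = 62.
Producers lose the trapezoid between P_s and P* out to Q_t plus the triangle from Q_t to Q*: change in PS = 198.375 - 1122.6199 = -924.2449.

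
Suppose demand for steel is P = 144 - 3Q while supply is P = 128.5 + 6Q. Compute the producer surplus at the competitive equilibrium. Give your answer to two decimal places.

8.90

Set 144 - 3Q = 128.5 + 6Q, which gives 15.5 = 9Q, so Q* = 1.7222 and P* = 144 - 3(1.7222) = 138.8333.
Producer surplus is the triangle above supply below P*: (1/2)(1.7222)(138.8333 - 128.5) = (1/2)(1.7222)(10.3333) = 8.8981.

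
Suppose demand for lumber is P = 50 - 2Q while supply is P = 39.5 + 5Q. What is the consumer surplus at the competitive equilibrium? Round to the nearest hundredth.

2.25

Equilibrium: 50 - 2Q = 39.5 + 5Q, so Q* = 1.5 and P* = 47.
CS is the area between the demand curve and P* from 0 to Q*: (1/2)(1.5)(3) = 2.25.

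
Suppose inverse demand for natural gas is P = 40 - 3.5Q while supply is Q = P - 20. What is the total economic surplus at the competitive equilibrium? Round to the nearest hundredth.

44.44

Rewriting supply in inverse form: P = 20 + Q.
Equilibrium: 40 - 3.5Q = 20 + Q, so Q* = 4.4444 and P* = 24.4444.
Total surplus is the full triangle between the curves from 0 to Q*: (1/2)(4.4444)(40 - 20) = 44.4444.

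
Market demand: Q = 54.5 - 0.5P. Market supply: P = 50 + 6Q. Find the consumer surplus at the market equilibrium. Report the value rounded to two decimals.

54.39

Rewriting demand in inverse form: P = 109 - 2Q.
Set 109 - 2Q = 50 + 6Q, which gives 59 = 8Q, so Q* = 7.375 and P* = 109 - 2(7.375) = 94.25.
The demand choke price is 109, so CS = (1/2)(Q*)(109 - P*) = (1/2)(7.375)(14.75) = 54.3906.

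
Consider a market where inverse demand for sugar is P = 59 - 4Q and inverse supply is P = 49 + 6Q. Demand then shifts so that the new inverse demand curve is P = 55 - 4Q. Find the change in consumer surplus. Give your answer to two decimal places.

Initial equilibrium: Q_0 = 1, P_0 = 55; CS_0 = (1/2)(1)(4) = 2, PS_0 = (1/2)(1)(6) = 3.
New equilibrium: 55 - 4Q = 49 + 6Q gives Q_1 = 0.6, P_1 = 52.6; CS_1 = 0.72, PS_1 = 1.08.
Change in consumer surplus = 0.72 - 2 = -1.28.

-1.28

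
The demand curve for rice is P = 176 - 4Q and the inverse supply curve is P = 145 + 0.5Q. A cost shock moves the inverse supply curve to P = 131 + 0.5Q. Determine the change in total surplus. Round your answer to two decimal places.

118.22

Initial equilibrium: Q_0 = 6.8889, P_0 = 148.4444; CS_0 = (1/2)(6.8889)(27.5556) = 94.9136, PS_0 = (1/2)(6.8889)(3.4444) = 11.8642.
New equilibrium: 176 - 4Q = 131 + 0.5Q gives Q_1 = 10, P_1 = 136; CS_1 = 200, PS_1 = 25.
Change in total surplus = (200 + 25) - (94.9136 + 11.8642) = 118.2222.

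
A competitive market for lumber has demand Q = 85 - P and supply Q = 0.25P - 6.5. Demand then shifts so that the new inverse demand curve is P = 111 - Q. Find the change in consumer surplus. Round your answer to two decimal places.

74.88

Rewriting demand in inverse form: P = 85 - Q.
Rewriting supply in inverse form: P = 26 + 4Q.
Initial equilibrium: Q_0 = 11.8, P_0 = 73.2; CS_0 = (1/2)(11.8)(11.8) = 69.62, PS_0 = (1/2)(11.8)(47.2) = 278.48.
New equilibrium: 111 - Q = 26 + 4Q gives Q_1 = 17, P_1 = 94; CS_1 = 144.5, PS_1 = 578.
Change in consumer surplus = 144.5 - 69.62 = 74.88.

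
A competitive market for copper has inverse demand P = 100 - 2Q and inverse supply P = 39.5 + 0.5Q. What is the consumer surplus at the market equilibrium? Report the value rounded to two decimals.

Setting demand equal to supply, 60.5 = 2.5Q, so Q* = 24.2 and P* = 51.6.
CS is the area between the demand curve and P* from 0 to Q*: (1/2)(24.2)(48.4) = 585.64.

585.64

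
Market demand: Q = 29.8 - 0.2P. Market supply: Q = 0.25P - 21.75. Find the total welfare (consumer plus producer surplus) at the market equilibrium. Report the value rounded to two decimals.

Rewriting demand in inverse form: P = 149 - 5Q.
Rewriting supply in inverse form: P = 87 + 4Q.
Setting demand equal to supply, 62 = 9Q, so Q* = 6.8889 and P* = 114.5556.
CS = (1/2)(6.8889)(34.4444) = 118.642 and PS = (1/2)(6.8889)(27.5556) = 94.9136, so total surplus = 213.5556.

213.56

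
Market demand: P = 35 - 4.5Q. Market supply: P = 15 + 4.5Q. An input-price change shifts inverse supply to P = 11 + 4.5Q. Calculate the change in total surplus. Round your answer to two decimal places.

Initial equilibrium: Q_0 = 2.2222, P_0 = 25; CS_0 = (1/2)(2.2222)(10) = 11.1111, PS_0 = (1/2)(2.2222)(10) = 11.1111.
New equilibrium: 35 - 4.5Q = 11 + 4.5Q gives Q_1 = 2.6667, P_1 = 23; CS_1 = 16, PS_1 = 16.
Change in total surplus = (16 + 16) - (11.1111 + 11.1111) = 9.7778.

9.78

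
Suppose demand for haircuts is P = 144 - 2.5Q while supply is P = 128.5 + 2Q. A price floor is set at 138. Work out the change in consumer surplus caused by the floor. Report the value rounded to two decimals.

Without the control, 144 - 2.5Q = 128.5 + 2Q so Q* = 3.4444 and P* = 135.3889.
At the floor price 138, quantity demanded is (144 - 138)/2.5 = 2.4; demand is the short side, so Q = 2.4 trades at P = 138.
CS goes from (1/2)(3.4444)(8.6111) = 14.8302 to 7.2 (computed as (144 - 138)(2.4) - (1/2)(2.5)(2.4)^2), a change of -7.6302.

-7.63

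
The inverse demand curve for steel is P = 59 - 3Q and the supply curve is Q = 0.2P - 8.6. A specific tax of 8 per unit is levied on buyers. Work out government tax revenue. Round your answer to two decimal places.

Rewriting supply in inverse form: P = 43 + 5Q.
Without the tax, 59 - 3Q = 43 + 5Q so Q* = 2 and P* = 53.
A tax on buyers shifts demand down by 8: (59 - 8) - 3Q = 43 + 5Q, so Q_t = 1. Buyers pay P_b = 56; sellers receive P_s = P_b - 8 = 48.
Revenue is the tax times quantity traded: 8 x 1 = 8.

8.00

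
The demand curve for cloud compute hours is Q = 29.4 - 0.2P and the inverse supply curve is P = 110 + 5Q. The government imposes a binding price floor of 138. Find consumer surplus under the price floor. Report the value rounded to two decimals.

Rewriting demand in inverse form: P = 147 - 5Q.
Free-market equilibrium: 147 - 5Q = 110 + 5Q gives Q* = 3.7, P* = 128.5.
At P = 138, buyers demand (147 - 138)/5 = 1.8 while sellers would supply more, so the quantity traded is 1.8 at price 138.
CS is the triangle under demand above 138: (1/2)(1.8)(147 - 138) = 8.1.

8.10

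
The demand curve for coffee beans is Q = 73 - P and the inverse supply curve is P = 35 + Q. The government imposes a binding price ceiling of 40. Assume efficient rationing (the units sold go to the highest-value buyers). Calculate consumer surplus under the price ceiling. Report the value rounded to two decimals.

Rewriting demand in inverse form: P = 73 - Q.
Without the control, 73 - Q = 35 + Q so Q* = 19 and P* = 54.
At the ceiling price 40, quantity supplied is (40 - 35)/1 = 5; supply is the short side, so Q = 5 trades at P = 40.
The demand price at Q = 5 is 68. CS is the trapezoid between demand and 40 over [0, 5]: (1/2)[(73 - 40) + (68 - 40)](5) = 152.5.

152.50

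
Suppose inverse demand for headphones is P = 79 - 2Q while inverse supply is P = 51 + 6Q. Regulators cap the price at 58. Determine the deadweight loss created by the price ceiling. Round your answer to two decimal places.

Free-market equilibrium: 79 - 2Q = 51 + 6Q gives Q* = 3.5, P* = 72.
At P = 58, sellers supply (58 - 51)/6 = 1.1667 while buyers want more, so the quantity traded is 1.1667 at price 58.
At Q = 1.1667 the demand price is 76.6667 and the supply price is 58. Deadweight loss is the triangle between the curves from 1.1667 to 3.5: (1/2)(76.6667 - 58)(3.5 - 1.1667) = 21.7778.

21.78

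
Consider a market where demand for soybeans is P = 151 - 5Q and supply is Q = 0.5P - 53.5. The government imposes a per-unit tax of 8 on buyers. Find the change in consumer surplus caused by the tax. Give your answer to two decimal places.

Rewriting supply in inverse form: P = 107 + 2Q.
Pre-tax equilibrium: 151 - 5Q = 107 + 2Q gives Q* = 6.2857, P* = 119.5714.
With the tax, buyers' net willingness to pay falls by 8: (151 - 8) - 5Q = 107 + 2Q, so Q_t = 5.1429. Buyers pay P_b = 125.2857; sellers receive P_s = P_b - 8 = 117.2857.
CS falls from (1/2)(6.2857)(31.4286) = 98.7755 to (1/2)(5.1429)(25.7143) = 66.1224, a change of -32.6531.

-32.65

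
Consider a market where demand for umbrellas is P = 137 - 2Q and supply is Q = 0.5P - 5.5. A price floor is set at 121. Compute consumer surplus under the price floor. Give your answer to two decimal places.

64.00

Rewriting supply in inverse form: P = 11 + 2Q.
Without the control, 137 - 2Q = 11 + 2Q so Q* = 31.5 and P* = 74.
At the floor price 121, quantity demanded is (137 - 121)/2 = 8; demand is the short side, so Q = 8 trades at P = 121.
CS is the triangle under demand above 121: (1/2)(8)(137 - 121) = 64.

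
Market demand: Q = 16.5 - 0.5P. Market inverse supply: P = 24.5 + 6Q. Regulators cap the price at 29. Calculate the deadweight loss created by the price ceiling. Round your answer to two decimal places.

Rewriting demand in inverse form: P = 33 - 2Q.
Without the control, 33 - 2Q = 24.5 + 6Q so Q* = 1.0625 and P* = 30.875.
At the ceiling price 29, quantity supplied is (29 - 24.5)/6 = 0.75; supply is the short side, so Q = 0.75 trades at P = 29.
The lost-trades triangle has base Q* - 0.75 = 0.3125 and height equal to the gap between the curves at Q = 0.75, which is 31.5 - 29 = 2.5. DWL = (1/2)(0.3125)(2.5) = 0.3906.

0.39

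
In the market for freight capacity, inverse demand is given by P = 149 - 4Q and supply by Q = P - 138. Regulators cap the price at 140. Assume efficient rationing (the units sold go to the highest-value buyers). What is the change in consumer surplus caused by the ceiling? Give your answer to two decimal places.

0.32

Rewriting supply in inverse form: P = 138 + Q.
Free-market equilibrium: 149 - 4Q = 138 + Q gives Q* = 2.2, P* = 140.2.
At P = 140, sellers supply (140 - 138)/1 = 2 while buyers want more, so the quantity traded is 2 at price 140.
CS goes from (1/2)(2.2)(8.8) = 9.68 to 10 (computed as (149 - 140)(2) - (1/2)(4)(2)^2), a change of 0.32.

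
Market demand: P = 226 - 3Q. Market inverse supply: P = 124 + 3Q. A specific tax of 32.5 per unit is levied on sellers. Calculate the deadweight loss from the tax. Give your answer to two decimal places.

88.02

Without the tax, 226 - 3Q = 124 + 3Q so Q* = 17 and P* = 175.
A tax on sellers shifts supply up by 32.5: 226 - 3Q = 124 + 3Q + 32.5, so Q_t = 11.5833. Buyers pay P_b = 191.25; sellers receive P_s = P_b - 32.5 = 158.75.
The welfare triangle lost has base Q* - Q_t = 5.4167 and height t = 32.5, so DWL = (1/2)(5.4167)(32.5) = 88.0208.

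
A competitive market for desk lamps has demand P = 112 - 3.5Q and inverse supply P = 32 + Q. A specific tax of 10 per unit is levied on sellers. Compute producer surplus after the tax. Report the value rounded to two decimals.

120.99

Pre-tax equilibrium: 112 - 3.5Q = 32 + Q gives Q* = 17.7778, P* = 49.7778.
A tax on sellers shifts supply up by 10: 112 - 3.5Q = 32 + Q + 10, so Q_t = 15.5556. Buyers pay P_b = 57.5556; sellers receive P_s = P_b - 10 = 47.5556.
Producer surplus is the triangle above supply below P_s: (1/2)(15.5556)(47.5556 - 32) = 120.9877.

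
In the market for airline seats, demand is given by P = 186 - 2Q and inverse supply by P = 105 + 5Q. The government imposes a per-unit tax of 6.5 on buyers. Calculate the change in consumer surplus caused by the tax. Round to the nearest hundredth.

Without the tax, 186 - 2Q = 105 + 5Q so Q* = 11.5714 and P* = 162.8571.
A tax on buyers shifts demand down by 6.5: (186 - 6.5) - 2Q = 105 + 5Q, so Q_t = 10.6429. Buyers pay P_b = 164.7143; sellers receive P_s = P_b - 6.5 = 158.2143.
Consumers lose the trapezoid between P* and P_b out to Q_t plus the triangle from Q_t to Q*: change in CS = 113.2704 - 133.898 = -20.6276.

-20.63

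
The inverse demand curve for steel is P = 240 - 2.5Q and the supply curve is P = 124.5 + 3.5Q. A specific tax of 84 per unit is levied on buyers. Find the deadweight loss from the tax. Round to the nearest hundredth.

588.00

Pre-tax equilibrium: 240 - 2.5Q = 124.5 + 3.5Q gives Q* = 19.25, P* = 191.875.
With the tax, buyers' net willingness to pay falls by 84: (240 - 84) - 2.5Q = 124.5 + 3.5Q, so Q_t = 5.25. Buyers pay P_b = 226.875; sellers receive P_s = P_b - 84 = 142.875.
Deadweight loss is the triangle between the curves from Q_t to Q*: (1/2)(19.25 - 5.25)(84) = 588.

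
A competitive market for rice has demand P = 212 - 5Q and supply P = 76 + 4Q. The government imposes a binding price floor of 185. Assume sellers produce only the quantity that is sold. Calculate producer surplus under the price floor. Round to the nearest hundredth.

530.28

Without the control, 212 - 5Q = 76 + 4Q so Q* = 15.1111 and P* = 136.4444.
At the floor price 185, quantity demanded is (212 - 185)/5 = 5.4; demand is the short side, so Q = 5.4 trades at P = 185.
The supply price at Q = 5.4 is 97.6. PS is the trapezoid between 185 and supply over [0, 5.4]: (1/2)[(185 - 76) + (185 - 97.6)](5.4) = 530.28.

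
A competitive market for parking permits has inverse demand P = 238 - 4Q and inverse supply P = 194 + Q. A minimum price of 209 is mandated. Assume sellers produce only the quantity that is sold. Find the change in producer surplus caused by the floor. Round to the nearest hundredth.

Free-market equilibrium: 238 - 4Q = 194 + Q gives Q* = 8.8, P* = 202.8.
At the floor price 209, quantity demanded is (238 - 209)/4 = 7.25; demand is the short side, so Q = 7.25 trades at P = 209.
PS goes from (1/2)(8.8)(8.8) = 38.72 to 82.4688 (computed as (209 - 194)(7.25) - (1/2)(1)(7.25)^2), a change of 43.7488.

43.75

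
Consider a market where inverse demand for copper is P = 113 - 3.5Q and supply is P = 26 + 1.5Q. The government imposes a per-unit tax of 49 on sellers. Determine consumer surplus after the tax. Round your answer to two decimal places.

101.08

Without the tax, 113 - 3.5Q = 26 + 1.5Q so Q* = 17.4 and P* = 52.1.
A tax on sellers shifts supply up by 49: 113 - 3.5Q = 26 + 1.5Q + 49, so Q_t = 7.6. Buyers pay P_b = 86.4; sellers receive P_s = P_b - 49 = 37.4.
CS = (1/2)(Q_t)(113 - P_b) = (1/2)(7.6)(26.6) = 101.08.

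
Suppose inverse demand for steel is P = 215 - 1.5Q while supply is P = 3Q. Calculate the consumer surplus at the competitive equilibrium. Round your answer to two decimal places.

1712.04

Equilibrium: 215 - 1.5Q = 3Q, so Q* = 47.7778 and P* = 143.3333.
Consumer surplus is the triangle under demand above P*: (1/2)(47.7778)(215 - 143.3333) = (1/2)(47.7778)(71.6667) = 1712.037.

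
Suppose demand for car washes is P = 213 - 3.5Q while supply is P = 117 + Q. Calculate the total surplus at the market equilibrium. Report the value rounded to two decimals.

Setting demand equal to supply, 96 = 4.5Q, so Q* = 21.3333 and P* = 138.3333.
Total surplus is the full triangle between the curves from 0 to Q*: (1/2)(21.3333)(213 - 117) = 1024.

1024.00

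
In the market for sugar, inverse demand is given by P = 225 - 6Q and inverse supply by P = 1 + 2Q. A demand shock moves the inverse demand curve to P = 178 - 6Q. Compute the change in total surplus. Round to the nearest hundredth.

-1177.94

Initial equilibrium: Q_0 = 28, P_0 = 57; CS_0 = (1/2)(28)(168) = 2352, PS_0 = (1/2)(28)(56) = 784.
New equilibrium: 178 - 6Q = 1 + 2Q gives Q_1 = 22.125, P_1 = 45.25; CS_1 = 1468.5469, PS_1 = 489.5156.
Change in total surplus = (1468.5469 + 489.5156) - (2352 + 784) = -1177.9375.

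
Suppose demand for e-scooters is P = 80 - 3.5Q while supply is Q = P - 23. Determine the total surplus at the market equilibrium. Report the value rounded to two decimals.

Rewriting supply in inverse form: P = 23 + Q.
Setting demand equal to supply, 57 = 4.5Q, so Q* = 12.6667 and P* = 35.6667.
CS = (1/2)(12.6667)(44.3333) = 280.7778 and PS = (1/2)(12.6667)(12.6667) = 80.2222, so total surplus = 361.

361.00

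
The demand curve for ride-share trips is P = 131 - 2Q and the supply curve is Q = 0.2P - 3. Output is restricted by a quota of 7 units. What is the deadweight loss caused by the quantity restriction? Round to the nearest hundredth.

320.64

Rewriting supply in inverse form: P = 15 + 5Q.
Unrestricted equilibrium: Q* = (131 - 15)/(2 + 5) = 16.5714.
At Q = 7 the demand price is 131 - 2(7) = 117 and the supply price is 15 + 5(7) = 50.
Deadweight loss is the triangle between the curves from 7 to 16.5714: (1/2)(117 - 50)(16.5714 - 7) = 320.6429.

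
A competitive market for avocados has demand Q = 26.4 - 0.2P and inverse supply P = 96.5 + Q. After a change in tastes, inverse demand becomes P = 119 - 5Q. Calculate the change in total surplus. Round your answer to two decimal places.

Rewriting demand in inverse form: P = 132 - 5Q.
Initial equilibrium: Q_0 = 5.9167, P_0 = 102.4167; CS_0 = (1/2)(5.9167)(29.5833) = 87.5174, PS_0 = (1/2)(5.9167)(5.9167) = 17.5035.
New equilibrium: 119 - 5Q = 96.5 + Q gives Q_1 = 3.75, P_1 = 100.25; CS_1 = 35.1562, PS_1 = 7.0312.
Change in total surplus = (35.1562 + 7.0312) - (87.5174 + 17.5035) = -62.8333.

-62.83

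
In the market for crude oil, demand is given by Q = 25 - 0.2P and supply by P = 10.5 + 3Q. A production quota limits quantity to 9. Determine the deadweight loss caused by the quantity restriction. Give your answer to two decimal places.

112.89

Rewriting demand in inverse form: P = 125 - 5Q.
Without the quota, 125 - 5Q = 10.5 + 3Q gives Q* = 14.3125.
At Q = 9 the demand price is 125 - 5(9) = 80 and the supply price is 10.5 + 3(9) = 37.5.
DWL = (1/2)(gap between curves at 9) x (Q* - 9) = (1/2)(42.5)(5.3125) = 112.8906.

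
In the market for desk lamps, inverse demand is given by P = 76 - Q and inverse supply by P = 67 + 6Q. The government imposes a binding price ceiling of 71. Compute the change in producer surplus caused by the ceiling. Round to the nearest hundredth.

Without the control, 76 - Q = 67 + 6Q so Q* = 1.2857 and P* = 74.7143.
At the ceiling price 71, quantity supplied is (71 - 67)/6 = 0.6667; supply is the short side, so Q = 0.6667 trades at P = 71.
PS goes from (1/2)(1.2857)(7.7143) = 4.9592 to 1.3333 (computed as (71 - 67)(0.6667) - (1/2)(6)(0.6667)^2), a change of -3.6259.

-3.63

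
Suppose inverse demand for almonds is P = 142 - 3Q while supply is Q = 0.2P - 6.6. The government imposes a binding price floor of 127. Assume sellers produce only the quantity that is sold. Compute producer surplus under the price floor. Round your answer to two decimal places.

Rewriting supply in inverse form: P = 33 + 5Q.
Free-market equilibrium: 142 - 3Q = 33 + 5Q gives Q* = 13.625, P* = 101.125.
At the floor price 127, quantity demanded is (142 - 127)/3 = 5; demand is the short side, so Q = 5 trades at P = 127.
The supply price at Q = 5 is 58. PS is the trapezoid between 127 and supply over [0, 5]: (1/2)[(127 - 33) + (127 - 58)](5) = 407.5.

407.50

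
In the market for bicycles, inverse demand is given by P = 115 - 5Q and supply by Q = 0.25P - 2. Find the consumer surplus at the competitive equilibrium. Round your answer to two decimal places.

Rewriting supply in inverse form: P = 8 + 4Q.
Setting demand equal to supply, 107 = 9Q, so Q* = 11.8889 and P* = 55.5556.
Consumer surplus is the triangle under demand above P*: (1/2)(11.8889)(115 - 55.5556) = (1/2)(11.8889)(59.4444) = 353.3642.

353.36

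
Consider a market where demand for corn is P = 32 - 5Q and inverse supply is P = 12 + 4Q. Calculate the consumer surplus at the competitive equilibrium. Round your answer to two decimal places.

12.35

Setting demand equal to supply, 20 = 9Q, so Q* = 2.2222 and P* = 20.8889.
The demand choke price is 32, so CS = (1/2)(Q*)(32 - P*) = (1/2)(2.2222)(11.1111) = 12.3457.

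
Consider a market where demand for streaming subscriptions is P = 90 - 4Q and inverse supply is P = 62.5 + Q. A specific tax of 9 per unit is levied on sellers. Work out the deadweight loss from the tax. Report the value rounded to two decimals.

8.10

Pre-tax equilibrium: 90 - 4Q = 62.5 + Q gives Q* = 5.5, P* = 68.
A tax on sellers shifts supply up by 9: 90 - 4Q = 62.5 + Q + 9, so Q_t = 3.7. Buyers pay P_b = 75.2; sellers receive P_s = P_b - 9 = 66.2.
The welfare triangle lost has base Q* - Q_t = 1.8 and height t = 9, so DWL = (1/2)(1.8)(9) = 8.1.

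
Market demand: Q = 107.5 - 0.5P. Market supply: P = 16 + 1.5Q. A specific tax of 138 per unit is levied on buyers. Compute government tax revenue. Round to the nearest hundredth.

2405.14

Rewriting demand in inverse form: P = 215 - 2Q.
Pre-tax equilibrium: 215 - 2Q = 16 + 1.5Q gives Q* = 56.8571, P* = 101.2857.
A tax on buyers shifts demand down by 138: (215 - 138) - 2Q = 16 + 1.5Q, so Q_t = 17.4286. Buyers pay P_b = 180.1429; sellers receive P_s = P_b - 138 = 42.1429.
Tax revenue = t x Q_t = 138 x 17.4286 = 2405.1429.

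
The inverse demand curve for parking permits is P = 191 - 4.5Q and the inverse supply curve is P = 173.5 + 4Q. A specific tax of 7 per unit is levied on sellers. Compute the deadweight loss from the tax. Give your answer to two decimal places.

2.88

Without the tax, 191 - 4.5Q = 173.5 + 4Q so Q* = 2.0588 and P* = 181.7353.
With the tax, sellers need 7 more per unit: 191 - 4.5Q = 173.5 + 4Q + 7, so Q_t = 1.2353. Buyers pay P_b = 185.4412; sellers receive P_s = P_b - 7 = 178.4412.
Deadweight loss is the triangle between the curves from Q_t to Q*: (1/2)(2.0588 - 1.2353)(7) = 2.8824.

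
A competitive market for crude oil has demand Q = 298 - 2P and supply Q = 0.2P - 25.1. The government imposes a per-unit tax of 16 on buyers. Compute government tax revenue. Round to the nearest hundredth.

21.82

Rewriting demand in inverse form: P = 149 - 0.5Q.
Rewriting supply in inverse form: P = 125.5 + 5Q.
Pre-tax equilibrium: 149 - 0.5Q = 125.5 + 5Q gives Q* = 4.2727, P* = 146.8636.
A tax on buyers shifts demand down by 16: (149 - 16) - 0.5Q = 125.5 + 5Q, so Q_t = 1.3636. Buyers pay P_b = 148.3182; sellers receive P_s = P_b - 16 = 132.3182.
Revenue is the tax times quantity traded: 16 x 1.3636 = 21.8182.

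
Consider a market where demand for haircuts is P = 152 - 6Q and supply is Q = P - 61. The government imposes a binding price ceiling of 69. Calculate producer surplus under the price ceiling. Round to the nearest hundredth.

32.00

Rewriting supply in inverse form: P = 61 + Q.
Without the control, 152 - 6Q = 61 + Q so Q* = 13 and P* = 74.
At the ceiling price 69, quantity supplied is (69 - 61)/1 = 8; supply is the short side, so Q = 8 trades at P = 69.
PS is the triangle above supply below 69: (1/2)(8)(69 - 61) = 32.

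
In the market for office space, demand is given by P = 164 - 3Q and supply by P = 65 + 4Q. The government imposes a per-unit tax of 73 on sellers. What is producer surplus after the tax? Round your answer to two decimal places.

Without the tax, 164 - 3Q = 65 + 4Q so Q* = 14.1429 and P* = 121.5714.
A tax on sellers shifts supply up by 73: 164 - 3Q = 65 + 4Q + 73, so Q_t = 3.7143. Buyers pay P_b = 152.8571; sellers receive P_s = P_b - 73 = 79.8571.
Producer surplus is the triangle above supply below P_s: (1/2)(3.7143)(79.8571 - 65) = 27.5918.

27.59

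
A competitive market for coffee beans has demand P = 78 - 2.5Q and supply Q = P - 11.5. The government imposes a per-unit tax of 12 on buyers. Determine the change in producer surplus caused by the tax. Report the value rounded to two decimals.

Rewriting supply in inverse form: P = 11.5 + Q.
Pre-tax equilibrium: 78 - 2.5Q = 11.5 + Q gives Q* = 19, P* = 30.5.
A tax on buyers shifts demand down by 12: (78 - 12) - 2.5Q = 11.5 + Q, so Q_t = 15.5714. Buyers pay P_b = 39.0714; sellers receive P_s = P_b - 12 = 27.0714.
PS falls from (1/2)(19)(19) = 180.5 to (1/2)(15.5714)(15.5714) = 121.2347, a change of -59.2653.

-59.27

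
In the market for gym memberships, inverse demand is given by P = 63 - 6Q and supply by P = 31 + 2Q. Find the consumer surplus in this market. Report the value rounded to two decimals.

Set 63 - 6Q = 31 + 2Q, which gives 32 = 8Q, so Q* = 4 and P* = 63 - 6(4) = 39.
The demand choke price is 63, so CS = (1/2)(Q*)(63 - P*) = (1/2)(4)(24) = 48.

48.00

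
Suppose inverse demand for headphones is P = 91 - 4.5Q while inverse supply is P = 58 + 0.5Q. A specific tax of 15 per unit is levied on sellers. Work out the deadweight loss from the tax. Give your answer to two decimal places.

22.50

Without the tax, 91 - 4.5Q = 58 + 0.5Q so Q* = 6.6 and P* = 61.3.
A tax on sellers shifts supply up by 15: 91 - 4.5Q = 58 + 0.5Q + 15, so Q_t = 3.6. Buyers pay P_b = 74.8; sellers receive P_s = P_b - 15 = 59.8.
Deadweight loss is the triangle between the curves from Q_t to Q*: (1/2)(6.6 - 3.6)(15) = 22.5.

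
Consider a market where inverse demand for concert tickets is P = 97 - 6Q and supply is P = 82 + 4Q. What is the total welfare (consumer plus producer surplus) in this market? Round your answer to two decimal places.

Setting demand equal to supply, 15 = 10Q, so Q* = 1.5 and P* = 88.
CS = (1/2)(1.5)(9) = 6.75 and PS = (1/2)(1.5)(6) = 4.5, so total surplus = 11.25.

11.25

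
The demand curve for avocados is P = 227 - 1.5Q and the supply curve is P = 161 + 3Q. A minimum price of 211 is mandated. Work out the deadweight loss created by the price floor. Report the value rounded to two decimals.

Without the control, 227 - 1.5Q = 161 + 3Q so Q* = 14.6667 and P* = 205.
At the floor price 211, quantity demanded is (227 - 211)/1.5 = 10.6667; demand is the short side, so Q = 10.6667 trades at P = 211.
The lost-trades triangle has base Q* - 10.6667 = 4 and height equal to the gap between the curves at Q = 10.6667, which is 211 - 193 = 18. DWL = (1/2)(4)(18) = 36.

36.00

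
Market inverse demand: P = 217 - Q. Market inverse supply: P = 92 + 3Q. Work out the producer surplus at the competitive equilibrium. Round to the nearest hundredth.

1464.84

Set 217 - Q = 92 + 3Q, which gives 125 = 4Q, so Q* = 31.25 and P* = 217 - (31.25) = 185.75.
Producer surplus is the triangle above supply below P*: (1/2)(31.25)(185.75 - 92) = (1/2)(31.25)(93.75) = 1464.8438.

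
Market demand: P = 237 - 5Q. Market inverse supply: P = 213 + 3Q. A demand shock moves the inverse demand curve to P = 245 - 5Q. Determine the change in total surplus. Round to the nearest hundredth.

28.00

Initial equilibrium: Q_0 = 3, P_0 = 222; CS_0 = (1/2)(3)(15) = 22.5, PS_0 = (1/2)(3)(9) = 13.5.
New equilibrium: 245 - 5Q = 213 + 3Q gives Q_1 = 4, P_1 = 225; CS_1 = 40, PS_1 = 24.
Change in total surplus = (40 + 24) - (22.5 + 13.5) = 28.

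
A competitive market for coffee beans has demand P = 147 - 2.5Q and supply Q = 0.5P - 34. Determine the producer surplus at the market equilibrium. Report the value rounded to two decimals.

Rewriting supply in inverse form: P = 68 + 2Q.
Equilibrium: 147 - 2.5Q = 68 + 2Q, so Q* = 17.5556 and P* = 103.1111.
Producer surplus is the triangle above supply below P*: (1/2)(17.5556)(103.1111 - 68) = (1/2)(17.5556)(35.1111) = 308.1975.

308.20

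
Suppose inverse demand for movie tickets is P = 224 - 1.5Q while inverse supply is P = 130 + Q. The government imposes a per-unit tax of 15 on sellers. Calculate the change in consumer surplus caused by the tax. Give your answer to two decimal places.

-311.40

Without the tax, 224 - 1.5Q = 130 + Q so Q* = 37.6 and P* = 167.6.
With the tax, sellers need 15 more per unit: 224 - 1.5Q = 130 + Q + 15, so Q_t = 31.6. Buyers pay P_b = 176.6; sellers receive P_s = P_b - 15 = 161.6.
Consumers lose the trapezoid between P* and P_b out to Q_t plus the triangle from Q_t to Q*: change in CS = 748.92 - 1060.32 = -311.4.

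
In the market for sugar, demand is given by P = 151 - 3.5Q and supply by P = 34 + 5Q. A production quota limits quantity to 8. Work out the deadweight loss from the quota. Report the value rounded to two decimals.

141.24

Unrestricted equilibrium: Q* = (151 - 34)/(3.5 + 5) = 13.7647.
At Q = 8 the demand price is 151 - 3.5(8) = 123 and the supply price is 34 + 5(8) = 74.
Deadweight loss is the triangle between the curves from 8 to 13.7647: (1/2)(123 - 74)(13.7647 - 8) = 141.2353.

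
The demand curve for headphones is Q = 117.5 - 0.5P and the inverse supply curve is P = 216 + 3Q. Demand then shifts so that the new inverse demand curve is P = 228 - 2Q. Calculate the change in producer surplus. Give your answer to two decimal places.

-13.02

Rewriting demand in inverse form: P = 235 - 2Q.
Initial equilibrium: Q_0 = 3.8, P_0 = 227.4; CS_0 = (1/2)(3.8)(7.6) = 14.44, PS_0 = (1/2)(3.8)(11.4) = 21.66.
New equilibrium: 228 - 2Q = 216 + 3Q gives Q_1 = 2.4, P_1 = 223.2; CS_1 = 5.76, PS_1 = 8.64.
Change in producer surplus = 8.64 - 21.66 = -13.02.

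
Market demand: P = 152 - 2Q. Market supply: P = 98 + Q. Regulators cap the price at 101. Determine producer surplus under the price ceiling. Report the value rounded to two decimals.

4.50

Free-market equilibrium: 152 - 2Q = 98 + Q gives Q* = 18, P* = 116.
At the ceiling price 101, quantity supplied is (101 - 98)/1 = 3; supply is the short side, so Q = 3 trades at P = 101.
PS is the triangle above supply below 101: (1/2)(3)(101 - 98) = 4.5.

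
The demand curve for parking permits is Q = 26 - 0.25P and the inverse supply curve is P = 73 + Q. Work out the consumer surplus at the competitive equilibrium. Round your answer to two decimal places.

Rewriting demand in inverse form: P = 104 - 4Q.
Setting demand equal to supply, 31 = 5Q, so Q* = 6.2 and P* = 79.2.
CS is the area between the demand curve and P* from 0 to Q*: (1/2)(6.2)(24.8) = 76.88.

76.88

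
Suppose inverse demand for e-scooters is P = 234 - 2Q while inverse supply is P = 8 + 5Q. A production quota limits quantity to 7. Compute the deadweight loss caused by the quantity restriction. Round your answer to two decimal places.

2237.79

Unrestricted equilibrium: Q* = (234 - 8)/(2 + 5) = 32.2857.
At Q = 7 the demand price is 234 - 2(7) = 220 and the supply price is 8 + 5(7) = 43.
Deadweight loss is the triangle between the curves from 7 to 32.2857: (1/2)(220 - 43)(32.2857 - 7) = 2237.7857.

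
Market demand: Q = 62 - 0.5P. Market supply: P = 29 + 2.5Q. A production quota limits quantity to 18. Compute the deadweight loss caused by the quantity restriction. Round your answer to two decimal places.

21.78

Rewriting demand in inverse form: P = 124 - 2Q.
Without the quota, 124 - 2Q = 29 + 2.5Q gives Q* = 21.1111.
At Q = 18 the demand price is 124 - 2(18) = 88 and the supply price is 29 + 2.5(18) = 74.
DWL = (1/2)(gap between curves at 18) x (Q* - 18) = (1/2)(14)(3.1111) = 21.7778.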